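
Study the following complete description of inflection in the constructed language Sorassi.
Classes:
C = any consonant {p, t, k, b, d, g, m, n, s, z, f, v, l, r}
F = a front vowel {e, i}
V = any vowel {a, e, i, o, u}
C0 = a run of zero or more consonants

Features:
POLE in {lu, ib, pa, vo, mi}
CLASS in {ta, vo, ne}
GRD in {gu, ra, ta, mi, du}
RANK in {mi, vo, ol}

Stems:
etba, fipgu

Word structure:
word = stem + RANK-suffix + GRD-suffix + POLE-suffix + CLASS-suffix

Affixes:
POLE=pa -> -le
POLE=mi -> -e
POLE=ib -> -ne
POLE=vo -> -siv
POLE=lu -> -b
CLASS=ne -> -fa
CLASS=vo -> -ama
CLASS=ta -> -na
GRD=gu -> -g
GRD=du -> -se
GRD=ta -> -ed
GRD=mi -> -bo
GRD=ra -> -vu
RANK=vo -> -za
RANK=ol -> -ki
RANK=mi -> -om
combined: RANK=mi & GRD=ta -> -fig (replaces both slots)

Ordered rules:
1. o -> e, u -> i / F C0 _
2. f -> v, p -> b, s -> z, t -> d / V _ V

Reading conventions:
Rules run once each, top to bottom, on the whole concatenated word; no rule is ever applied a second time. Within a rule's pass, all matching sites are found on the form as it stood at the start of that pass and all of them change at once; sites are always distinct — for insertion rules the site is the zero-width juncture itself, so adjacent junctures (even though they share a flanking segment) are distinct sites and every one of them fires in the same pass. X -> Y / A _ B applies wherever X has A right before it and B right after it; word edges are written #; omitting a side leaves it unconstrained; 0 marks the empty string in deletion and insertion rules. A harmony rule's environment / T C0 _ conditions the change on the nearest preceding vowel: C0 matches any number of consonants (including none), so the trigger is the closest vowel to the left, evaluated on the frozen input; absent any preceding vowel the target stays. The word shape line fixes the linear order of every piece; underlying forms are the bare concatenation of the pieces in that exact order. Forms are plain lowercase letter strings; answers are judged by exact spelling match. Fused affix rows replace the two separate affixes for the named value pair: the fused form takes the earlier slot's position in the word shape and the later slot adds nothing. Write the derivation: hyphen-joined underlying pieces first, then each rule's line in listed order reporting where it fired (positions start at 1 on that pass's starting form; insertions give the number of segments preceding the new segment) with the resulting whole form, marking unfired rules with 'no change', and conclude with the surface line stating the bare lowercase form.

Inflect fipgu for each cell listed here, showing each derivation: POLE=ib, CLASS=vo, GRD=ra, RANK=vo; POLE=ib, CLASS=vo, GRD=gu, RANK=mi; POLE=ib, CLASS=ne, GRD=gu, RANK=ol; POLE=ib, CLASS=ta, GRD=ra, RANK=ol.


cell POLE=ib, CLASS=vo, GRD=ra, RANK=vo:
underlying: fipgu-za-vu-ne-ama
1. o -> e, u -> i / F C0 _: fires at position(s) 5: fipgizavuneama
2. f -> v, p -> b, s -> z, t -> d / V _ V: no change
surface: fipgizavuneama

cell POLE=ib, CLASS=vo, GRD=gu, RANK=mi:
underlying: fipgu-om-g-ne-ama
1. o -> e, u -> i / F C0 _: fires at position(s) 5: fipgiomgneama
2. f -> v, p -> b, s -> z, t -> d / V _ V: no change
surface: fipgiomgneama

cell POLE=ib, CLASS=ne, GRD=gu, RANK=ol:
underlying: fipgu-ki-g-ne-fa
1. o -> e, u -> i / F C0 _: fires at position(s) 5: fipgikignefa
2. f -> v, p -> b, s -> z, t -> d / V _ V: fires at position(s) 11: fipgikigneva
surface: fipgikigneva

cell POLE=ib, CLASS=ta, GRD=ra, RANK=ol:
underlying: fipgu-ki-vu-ne-na
1. o -> e, u -> i / F C0 _: fires at position(s) 5, 9: fipgikivinena
2. f -> v, p -> b, s -> z, t -> d / V _ V: no change
surface: fipgikivinena


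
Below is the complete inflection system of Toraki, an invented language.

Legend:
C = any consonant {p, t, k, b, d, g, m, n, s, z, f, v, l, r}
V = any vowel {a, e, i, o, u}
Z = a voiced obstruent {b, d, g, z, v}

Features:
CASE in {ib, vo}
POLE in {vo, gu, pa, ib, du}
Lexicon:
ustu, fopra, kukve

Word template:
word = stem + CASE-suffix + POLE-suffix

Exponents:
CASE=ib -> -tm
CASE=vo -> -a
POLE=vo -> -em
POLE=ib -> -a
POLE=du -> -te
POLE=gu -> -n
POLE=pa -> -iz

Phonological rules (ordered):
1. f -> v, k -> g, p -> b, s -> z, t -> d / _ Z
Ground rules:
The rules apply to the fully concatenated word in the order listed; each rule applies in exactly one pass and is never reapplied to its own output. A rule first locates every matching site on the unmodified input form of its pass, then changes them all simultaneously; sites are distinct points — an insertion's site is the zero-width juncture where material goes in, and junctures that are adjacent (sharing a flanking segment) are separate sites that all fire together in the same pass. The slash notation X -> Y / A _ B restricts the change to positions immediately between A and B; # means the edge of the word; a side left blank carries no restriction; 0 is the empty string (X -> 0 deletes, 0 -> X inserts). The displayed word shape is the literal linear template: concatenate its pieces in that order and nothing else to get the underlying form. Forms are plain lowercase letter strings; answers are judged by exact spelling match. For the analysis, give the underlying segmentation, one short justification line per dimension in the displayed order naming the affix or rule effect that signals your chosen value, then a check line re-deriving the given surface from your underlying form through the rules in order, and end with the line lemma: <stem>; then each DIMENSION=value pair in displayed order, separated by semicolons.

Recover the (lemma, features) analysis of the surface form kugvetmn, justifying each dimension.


underlying: kukve-tm-n
CASE=ib - signalled by the affix -tm
POLE=gu - signalled by the affix -n
check: kukvetmn -> kugvetmn
lemma: kukve; CASE=ib; POLE=gu


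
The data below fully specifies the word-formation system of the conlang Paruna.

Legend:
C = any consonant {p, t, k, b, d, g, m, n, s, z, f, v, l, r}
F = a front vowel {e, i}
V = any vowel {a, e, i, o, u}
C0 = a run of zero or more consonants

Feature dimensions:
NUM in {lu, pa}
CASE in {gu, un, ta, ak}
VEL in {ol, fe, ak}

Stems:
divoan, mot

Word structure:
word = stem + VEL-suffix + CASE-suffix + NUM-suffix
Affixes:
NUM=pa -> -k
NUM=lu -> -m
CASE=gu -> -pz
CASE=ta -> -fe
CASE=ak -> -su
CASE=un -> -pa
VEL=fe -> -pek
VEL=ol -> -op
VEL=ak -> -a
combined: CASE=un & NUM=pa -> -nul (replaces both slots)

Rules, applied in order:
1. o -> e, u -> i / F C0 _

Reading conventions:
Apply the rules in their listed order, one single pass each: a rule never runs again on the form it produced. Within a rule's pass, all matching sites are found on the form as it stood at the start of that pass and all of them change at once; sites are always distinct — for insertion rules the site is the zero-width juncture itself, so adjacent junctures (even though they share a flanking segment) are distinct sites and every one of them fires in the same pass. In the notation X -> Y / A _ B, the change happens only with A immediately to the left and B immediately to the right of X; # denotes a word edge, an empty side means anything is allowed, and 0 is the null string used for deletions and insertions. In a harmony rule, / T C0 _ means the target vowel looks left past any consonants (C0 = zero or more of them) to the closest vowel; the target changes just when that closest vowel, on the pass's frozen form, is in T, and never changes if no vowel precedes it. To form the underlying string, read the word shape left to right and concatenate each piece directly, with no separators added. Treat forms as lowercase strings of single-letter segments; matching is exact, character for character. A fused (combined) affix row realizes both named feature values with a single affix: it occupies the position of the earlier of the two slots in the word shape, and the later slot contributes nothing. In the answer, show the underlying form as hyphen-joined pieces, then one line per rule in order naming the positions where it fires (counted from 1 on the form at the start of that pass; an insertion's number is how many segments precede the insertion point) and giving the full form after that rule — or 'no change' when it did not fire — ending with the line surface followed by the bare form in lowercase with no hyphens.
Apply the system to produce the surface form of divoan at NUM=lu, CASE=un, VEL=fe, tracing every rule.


underlying: divoan-pek-pa-m
1. o -> e, u -> i / F C0 _: fires at position(s) 4: diveanpekpam
surface: diveanpekpam


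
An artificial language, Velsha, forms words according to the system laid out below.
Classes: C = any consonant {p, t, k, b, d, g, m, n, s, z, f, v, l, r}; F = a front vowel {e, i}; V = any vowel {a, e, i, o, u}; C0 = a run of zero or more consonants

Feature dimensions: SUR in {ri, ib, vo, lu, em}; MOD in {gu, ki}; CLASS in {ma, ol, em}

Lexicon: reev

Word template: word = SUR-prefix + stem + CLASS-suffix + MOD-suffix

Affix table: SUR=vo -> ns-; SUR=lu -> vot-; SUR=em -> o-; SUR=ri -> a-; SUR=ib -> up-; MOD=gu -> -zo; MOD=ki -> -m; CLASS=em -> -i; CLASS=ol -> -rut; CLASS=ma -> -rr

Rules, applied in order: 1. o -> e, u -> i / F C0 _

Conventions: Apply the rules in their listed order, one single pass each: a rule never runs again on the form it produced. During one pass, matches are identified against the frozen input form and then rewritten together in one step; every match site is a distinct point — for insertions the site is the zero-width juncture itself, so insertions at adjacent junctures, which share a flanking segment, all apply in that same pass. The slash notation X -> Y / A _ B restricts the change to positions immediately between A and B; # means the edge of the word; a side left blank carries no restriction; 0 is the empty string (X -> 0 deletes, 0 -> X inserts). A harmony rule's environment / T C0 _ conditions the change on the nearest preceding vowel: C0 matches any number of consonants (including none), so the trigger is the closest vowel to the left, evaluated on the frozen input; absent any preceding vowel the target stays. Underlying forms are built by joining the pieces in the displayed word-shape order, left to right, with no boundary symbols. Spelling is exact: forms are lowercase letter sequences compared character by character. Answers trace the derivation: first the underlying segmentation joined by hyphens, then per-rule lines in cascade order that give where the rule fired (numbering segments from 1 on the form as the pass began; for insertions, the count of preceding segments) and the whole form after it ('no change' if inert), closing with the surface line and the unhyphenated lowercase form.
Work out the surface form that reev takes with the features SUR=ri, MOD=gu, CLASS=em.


underlying: a-reev-i-zo
1. o -> e, u -> i / F C0 _: fires at position(s) 8: areevize
surface: areevize


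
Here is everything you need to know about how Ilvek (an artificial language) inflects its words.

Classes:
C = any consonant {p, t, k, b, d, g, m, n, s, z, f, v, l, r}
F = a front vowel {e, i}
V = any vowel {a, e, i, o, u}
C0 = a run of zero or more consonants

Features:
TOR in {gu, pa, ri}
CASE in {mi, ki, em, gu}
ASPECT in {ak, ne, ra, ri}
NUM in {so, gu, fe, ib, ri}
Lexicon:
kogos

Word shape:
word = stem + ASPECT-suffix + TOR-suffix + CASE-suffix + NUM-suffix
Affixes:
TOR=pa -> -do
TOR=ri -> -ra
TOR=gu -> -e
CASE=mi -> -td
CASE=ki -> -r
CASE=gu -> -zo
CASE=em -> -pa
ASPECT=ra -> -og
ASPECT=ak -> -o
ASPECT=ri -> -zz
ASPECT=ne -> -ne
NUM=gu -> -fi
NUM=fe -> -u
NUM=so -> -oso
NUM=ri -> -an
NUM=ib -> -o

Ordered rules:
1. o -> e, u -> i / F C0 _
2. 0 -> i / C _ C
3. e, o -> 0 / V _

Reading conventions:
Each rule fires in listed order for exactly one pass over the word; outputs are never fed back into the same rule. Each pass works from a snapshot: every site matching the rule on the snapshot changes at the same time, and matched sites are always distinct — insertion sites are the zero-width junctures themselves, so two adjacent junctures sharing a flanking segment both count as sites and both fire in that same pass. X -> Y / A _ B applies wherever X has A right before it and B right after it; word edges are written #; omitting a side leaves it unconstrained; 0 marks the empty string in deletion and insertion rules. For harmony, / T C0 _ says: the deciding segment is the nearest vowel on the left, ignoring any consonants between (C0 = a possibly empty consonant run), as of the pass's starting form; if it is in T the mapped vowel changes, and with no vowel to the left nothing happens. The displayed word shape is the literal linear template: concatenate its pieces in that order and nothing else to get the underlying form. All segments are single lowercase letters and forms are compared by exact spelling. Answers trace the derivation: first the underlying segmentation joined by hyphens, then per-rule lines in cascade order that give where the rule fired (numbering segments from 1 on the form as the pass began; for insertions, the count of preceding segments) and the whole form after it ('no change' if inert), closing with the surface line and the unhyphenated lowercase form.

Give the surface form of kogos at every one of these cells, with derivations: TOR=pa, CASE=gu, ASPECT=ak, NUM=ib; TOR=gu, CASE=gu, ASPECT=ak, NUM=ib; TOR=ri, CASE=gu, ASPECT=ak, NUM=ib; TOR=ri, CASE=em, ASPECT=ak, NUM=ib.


cell TOR=pa, CASE=gu, ASPECT=ak, NUM=ib:
underlying: kogos-o-do-zo-o
1. o -> e, u -> i / F C0 _: no change
2. 0 -> i / C _ C: no change
3. e, o -> 0 / V _: fires at position(s) 11: kogosodozo
surface: kogosodozo

cell TOR=gu, CASE=gu, ASPECT=ak, NUM=ib:
underlying: kogos-o-e-zo-o
1. o -> e, u -> i / F C0 _: fires at position(s) 9: kogosoezeo
2. 0 -> i / C _ C: no change
3. e, o -> 0 / V _: fires at position(s) 7, 10: kogosoze
surface: kogosoze

cell TOR=ri, CASE=gu, ASPECT=ak, NUM=ib:
underlying: kogos-o-ra-zo-o
1. o -> e, u -> i / F C0 _: no change
2. 0 -> i / C _ C: no change
3. e, o -> 0 / V _: fires at position(s) 11: kogosorazo
surface: kogosorazo

cell TOR=ri, CASE=em, ASPECT=ak, NUM=ib:
underlying: kogos-o-ra-pa-o
1. o -> e, u -> i / F C0 _: no change
2. 0 -> i / C _ C: no change
3. e, o -> 0 / V _: fires at position(s) 11: kogosorapa
surface: kogosorapa


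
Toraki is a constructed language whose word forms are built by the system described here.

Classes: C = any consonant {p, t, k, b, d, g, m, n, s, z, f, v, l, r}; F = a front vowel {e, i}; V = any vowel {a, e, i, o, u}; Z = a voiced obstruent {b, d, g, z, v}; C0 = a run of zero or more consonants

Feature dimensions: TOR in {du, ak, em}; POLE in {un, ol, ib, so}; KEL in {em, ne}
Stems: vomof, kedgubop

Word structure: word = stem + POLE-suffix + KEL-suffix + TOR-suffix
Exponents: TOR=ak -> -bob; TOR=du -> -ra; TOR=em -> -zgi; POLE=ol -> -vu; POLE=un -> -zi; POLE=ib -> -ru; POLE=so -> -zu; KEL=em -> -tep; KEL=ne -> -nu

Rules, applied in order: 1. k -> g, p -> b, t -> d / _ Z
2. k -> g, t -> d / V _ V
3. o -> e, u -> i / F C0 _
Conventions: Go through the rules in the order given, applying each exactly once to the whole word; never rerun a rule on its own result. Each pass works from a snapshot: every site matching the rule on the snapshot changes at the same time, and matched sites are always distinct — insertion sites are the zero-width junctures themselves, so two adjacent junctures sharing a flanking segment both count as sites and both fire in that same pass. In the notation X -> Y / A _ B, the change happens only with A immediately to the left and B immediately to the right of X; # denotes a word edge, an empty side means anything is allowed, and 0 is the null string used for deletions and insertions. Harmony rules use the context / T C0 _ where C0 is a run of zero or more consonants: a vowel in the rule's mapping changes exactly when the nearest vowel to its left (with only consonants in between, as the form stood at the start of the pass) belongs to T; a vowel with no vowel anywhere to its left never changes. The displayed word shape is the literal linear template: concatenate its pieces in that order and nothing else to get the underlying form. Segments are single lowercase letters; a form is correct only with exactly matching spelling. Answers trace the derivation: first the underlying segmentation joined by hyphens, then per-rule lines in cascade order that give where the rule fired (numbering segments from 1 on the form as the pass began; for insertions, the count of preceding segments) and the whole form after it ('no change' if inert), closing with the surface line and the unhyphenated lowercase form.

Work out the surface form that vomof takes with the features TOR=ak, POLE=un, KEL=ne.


underlying: vomof-zi-nu-bob
1. k -> g, p -> b, t -> d / _ Z: no change
2. k -> g, t -> d / V _ V: no change
3. o -> e, u -> i / F C0 _: fires at position(s) 9: vomofzinibob
surface: vomofzinibob


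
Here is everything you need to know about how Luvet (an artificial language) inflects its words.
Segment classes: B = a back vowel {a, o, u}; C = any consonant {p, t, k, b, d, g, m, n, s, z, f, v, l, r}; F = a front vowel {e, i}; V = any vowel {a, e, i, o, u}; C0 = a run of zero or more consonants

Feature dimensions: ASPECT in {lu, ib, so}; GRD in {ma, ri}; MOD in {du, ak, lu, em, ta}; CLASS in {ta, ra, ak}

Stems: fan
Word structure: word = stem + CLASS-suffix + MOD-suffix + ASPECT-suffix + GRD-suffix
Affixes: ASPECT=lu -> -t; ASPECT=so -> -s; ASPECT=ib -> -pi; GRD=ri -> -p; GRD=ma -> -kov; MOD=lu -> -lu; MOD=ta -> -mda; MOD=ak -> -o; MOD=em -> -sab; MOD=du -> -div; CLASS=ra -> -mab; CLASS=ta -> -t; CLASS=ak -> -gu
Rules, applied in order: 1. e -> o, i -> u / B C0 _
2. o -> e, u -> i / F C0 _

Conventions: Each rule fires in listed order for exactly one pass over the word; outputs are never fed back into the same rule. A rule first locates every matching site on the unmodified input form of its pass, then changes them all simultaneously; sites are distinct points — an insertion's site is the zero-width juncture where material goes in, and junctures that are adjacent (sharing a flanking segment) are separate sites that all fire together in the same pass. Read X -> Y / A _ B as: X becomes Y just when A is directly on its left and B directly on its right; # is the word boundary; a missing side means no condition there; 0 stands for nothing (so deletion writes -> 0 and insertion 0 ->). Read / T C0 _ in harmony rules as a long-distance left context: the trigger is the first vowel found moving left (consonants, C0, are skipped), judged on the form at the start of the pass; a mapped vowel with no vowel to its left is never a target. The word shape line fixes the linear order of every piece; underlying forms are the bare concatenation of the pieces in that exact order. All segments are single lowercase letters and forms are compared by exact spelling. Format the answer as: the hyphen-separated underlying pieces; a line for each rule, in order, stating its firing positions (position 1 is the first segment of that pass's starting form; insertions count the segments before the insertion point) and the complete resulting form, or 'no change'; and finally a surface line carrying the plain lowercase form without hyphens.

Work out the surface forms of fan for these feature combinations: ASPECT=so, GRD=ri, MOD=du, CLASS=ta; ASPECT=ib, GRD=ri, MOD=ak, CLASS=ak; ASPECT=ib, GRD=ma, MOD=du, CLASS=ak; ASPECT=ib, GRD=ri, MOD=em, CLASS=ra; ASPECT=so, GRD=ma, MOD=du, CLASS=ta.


cell ASPECT=so, GRD=ri, MOD=du, CLASS=ta:
underlying: fan-t-div-s-p
1. e -> o, i -> u / B C0 _: fires at position(s) 6: fantduvsp
2. o -> e, u -> i / F C0 _: no change
surface: fantduvsp

cell ASPECT=ib, GRD=ri, MOD=ak, CLASS=ak:
underlying: fan-gu-o-pi-p
1. e -> o, i -> u / B C0 _: fires at position(s) 8: fanguopup
2. o -> e, u -> i / F C0 _: no change
surface: fanguopup

cell ASPECT=ib, GRD=ma, MOD=du, CLASS=ak:
underlying: fan-gu-div-pi-kov
1. e -> o, i -> u / B C0 _: fires at position(s) 7: fanguduvpikov
2. o -> e, u -> i / F C0 _: fires at position(s) 12: fanguduvpikev
surface: fanguduvpikev

cell ASPECT=ib, GRD=ri, MOD=em, CLASS=ra:
underlying: fan-mab-sab-pi-p
1. e -> o, i -> u / B C0 _: fires at position(s) 11: fanmabsabpup
2. o -> e, u -> i / F C0 _: no change
surface: fanmabsabpup

cell ASPECT=so, GRD=ma, MOD=du, CLASS=ta:
underlying: fan-t-div-s-kov
1. e -> o, i -> u / B C0 _: fires at position(s) 6: fantduvskov
2. o -> e, u -> i / F C0 _: no change
surface: fantduvskov


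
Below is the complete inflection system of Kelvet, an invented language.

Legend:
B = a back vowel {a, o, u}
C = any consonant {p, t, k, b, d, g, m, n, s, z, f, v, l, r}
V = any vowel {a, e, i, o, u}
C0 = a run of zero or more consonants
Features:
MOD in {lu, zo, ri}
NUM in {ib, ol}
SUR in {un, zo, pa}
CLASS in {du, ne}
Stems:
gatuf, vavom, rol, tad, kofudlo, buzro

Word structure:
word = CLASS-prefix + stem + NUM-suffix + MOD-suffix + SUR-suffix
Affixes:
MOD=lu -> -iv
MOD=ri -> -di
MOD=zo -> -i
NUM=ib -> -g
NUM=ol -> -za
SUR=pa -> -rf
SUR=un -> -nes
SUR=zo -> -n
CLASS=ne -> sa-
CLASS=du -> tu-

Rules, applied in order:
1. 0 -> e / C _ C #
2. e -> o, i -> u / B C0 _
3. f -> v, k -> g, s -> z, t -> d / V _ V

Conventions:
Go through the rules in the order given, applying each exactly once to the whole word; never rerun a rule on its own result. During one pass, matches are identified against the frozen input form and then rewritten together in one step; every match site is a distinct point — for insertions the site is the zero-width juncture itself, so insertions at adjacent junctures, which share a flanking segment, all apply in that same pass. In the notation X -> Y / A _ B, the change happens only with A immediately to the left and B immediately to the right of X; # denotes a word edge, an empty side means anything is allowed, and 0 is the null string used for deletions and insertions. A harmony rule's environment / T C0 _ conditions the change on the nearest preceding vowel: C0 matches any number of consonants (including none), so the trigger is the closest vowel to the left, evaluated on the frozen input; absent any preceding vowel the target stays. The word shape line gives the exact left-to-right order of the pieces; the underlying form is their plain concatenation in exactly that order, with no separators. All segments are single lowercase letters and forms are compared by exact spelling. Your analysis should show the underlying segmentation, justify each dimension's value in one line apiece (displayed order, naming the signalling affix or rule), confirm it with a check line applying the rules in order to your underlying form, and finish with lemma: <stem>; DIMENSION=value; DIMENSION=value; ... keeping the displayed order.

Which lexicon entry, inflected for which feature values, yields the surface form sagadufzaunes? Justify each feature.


underlying: sa-gatuf-za-i-nes
MOD=zo - signalled by the affix -i
NUM=ol - signalled by the affix -za
SUR=un - signalled by the affix -nes
CLASS=ne - signalled by the affix sa-
check: sagatufzaines -> sagatufzaines -> sagatufzaunes -> sagadufzaunes
lemma: gatuf; MOD=zo; NUM=ol; SUR=un; CLASS=ne


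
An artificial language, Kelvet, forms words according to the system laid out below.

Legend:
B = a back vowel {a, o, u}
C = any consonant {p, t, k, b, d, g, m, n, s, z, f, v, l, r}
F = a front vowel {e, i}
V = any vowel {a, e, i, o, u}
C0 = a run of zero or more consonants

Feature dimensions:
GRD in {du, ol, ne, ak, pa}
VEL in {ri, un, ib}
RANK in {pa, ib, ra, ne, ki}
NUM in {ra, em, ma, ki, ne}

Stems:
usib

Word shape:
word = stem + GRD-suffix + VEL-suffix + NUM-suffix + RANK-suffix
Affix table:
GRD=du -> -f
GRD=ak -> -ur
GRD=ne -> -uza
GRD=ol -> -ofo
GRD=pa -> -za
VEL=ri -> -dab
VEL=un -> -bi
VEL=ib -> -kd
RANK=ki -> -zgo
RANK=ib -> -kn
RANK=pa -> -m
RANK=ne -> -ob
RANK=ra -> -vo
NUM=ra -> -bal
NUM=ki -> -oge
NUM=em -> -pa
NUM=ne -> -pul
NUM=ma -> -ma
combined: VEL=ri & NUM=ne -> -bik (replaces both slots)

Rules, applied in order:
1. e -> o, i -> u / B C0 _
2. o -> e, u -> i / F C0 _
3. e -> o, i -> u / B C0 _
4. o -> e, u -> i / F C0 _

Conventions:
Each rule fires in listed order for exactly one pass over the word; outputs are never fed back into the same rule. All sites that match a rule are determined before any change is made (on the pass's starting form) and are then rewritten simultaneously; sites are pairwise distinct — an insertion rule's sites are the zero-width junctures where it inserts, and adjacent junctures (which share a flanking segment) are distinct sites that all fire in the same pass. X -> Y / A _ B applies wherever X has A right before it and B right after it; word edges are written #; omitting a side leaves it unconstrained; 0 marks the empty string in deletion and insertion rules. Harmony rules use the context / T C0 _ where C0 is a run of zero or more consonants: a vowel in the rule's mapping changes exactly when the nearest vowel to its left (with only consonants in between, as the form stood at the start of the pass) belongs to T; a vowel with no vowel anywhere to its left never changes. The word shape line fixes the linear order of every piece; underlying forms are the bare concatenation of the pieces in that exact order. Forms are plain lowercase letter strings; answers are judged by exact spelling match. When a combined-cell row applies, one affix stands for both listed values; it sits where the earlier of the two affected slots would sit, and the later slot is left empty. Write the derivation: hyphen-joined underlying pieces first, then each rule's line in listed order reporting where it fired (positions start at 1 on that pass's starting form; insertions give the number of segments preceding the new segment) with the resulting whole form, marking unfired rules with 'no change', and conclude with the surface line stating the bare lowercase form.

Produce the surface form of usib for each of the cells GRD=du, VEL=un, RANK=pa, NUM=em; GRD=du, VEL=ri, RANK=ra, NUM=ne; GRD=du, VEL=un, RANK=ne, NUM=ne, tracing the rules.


cell GRD=du, VEL=un, RANK=pa, NUM=em:
underlying: usib-f-bi-pa-m
1. e -> o, i -> u / B C0 _: fires at position(s) 3: usubfbipam
2. o -> e, u -> i / F C0 _: no change
3. e -> o, i -> u / B C0 _: fires at position(s) 7: usubfbupam
4. o -> e, u -> i / F C0 _: no change
surface: usubfbupam

cell GRD=du, VEL=ri, RANK=ra, NUM=ne:
underlying: usib-f-bik-vo
1. e -> o, i -> u / B C0 _: fires at position(s) 3: usubfbikvo
2. o -> e, u -> i / F C0 _: fires at position(s) 10: usubfbikve
3. e -> o, i -> u / B C0 _: fires at position(s) 7: usubfbukve
4. o -> e, u -> i / F C0 _: no change
surface: usubfbukve

cell GRD=du, VEL=un, RANK=ne, NUM=ne:
underlying: usib-f-bi-pul-ob
1. e -> o, i -> u / B C0 _: fires at position(s) 3: usubfbipulob
2. o -> e, u -> i / F C0 _: fires at position(s) 9: usubfbipilob
3. e -> o, i -> u / B C0 _: fires at position(s) 7: usubfbupilob
4. o -> e, u -> i / F C0 _: fires at position(s) 11: usubfbupileb
surface: usubfbupileb


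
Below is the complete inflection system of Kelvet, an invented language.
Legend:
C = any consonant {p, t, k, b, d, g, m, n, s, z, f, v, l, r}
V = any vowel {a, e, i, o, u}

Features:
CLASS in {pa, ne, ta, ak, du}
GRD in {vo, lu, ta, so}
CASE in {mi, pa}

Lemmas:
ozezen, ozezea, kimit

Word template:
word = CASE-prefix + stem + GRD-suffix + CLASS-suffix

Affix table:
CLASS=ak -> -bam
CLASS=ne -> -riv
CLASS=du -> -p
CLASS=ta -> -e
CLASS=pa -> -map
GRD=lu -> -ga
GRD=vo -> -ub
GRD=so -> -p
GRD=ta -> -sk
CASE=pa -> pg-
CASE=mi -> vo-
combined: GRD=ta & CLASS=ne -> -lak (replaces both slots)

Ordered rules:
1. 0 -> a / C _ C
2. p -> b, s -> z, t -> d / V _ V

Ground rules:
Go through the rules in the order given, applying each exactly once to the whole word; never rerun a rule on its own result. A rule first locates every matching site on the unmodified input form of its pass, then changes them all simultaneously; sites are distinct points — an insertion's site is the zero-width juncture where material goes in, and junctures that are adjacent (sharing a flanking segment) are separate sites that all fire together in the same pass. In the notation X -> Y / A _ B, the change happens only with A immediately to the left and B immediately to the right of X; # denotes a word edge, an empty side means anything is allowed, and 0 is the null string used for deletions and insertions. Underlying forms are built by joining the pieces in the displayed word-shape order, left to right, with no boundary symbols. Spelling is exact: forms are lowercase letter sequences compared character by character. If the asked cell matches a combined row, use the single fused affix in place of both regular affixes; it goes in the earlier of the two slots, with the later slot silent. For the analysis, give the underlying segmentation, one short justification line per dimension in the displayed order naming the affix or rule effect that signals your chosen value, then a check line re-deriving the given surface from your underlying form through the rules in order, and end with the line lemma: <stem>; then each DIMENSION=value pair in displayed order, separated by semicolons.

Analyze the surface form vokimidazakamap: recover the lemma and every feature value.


underlying: vo-kimit-sk-map
CLASS=pa - signalled by the affix -map
GRD=ta - signalled by the affix -sk
CASE=mi - signalled by the affix vo-
check: vokimitskmap -> vokimitasakamap -> vokimidazakamap
lemma: kimit; CLASS=pa; GRD=ta; CASE=mi


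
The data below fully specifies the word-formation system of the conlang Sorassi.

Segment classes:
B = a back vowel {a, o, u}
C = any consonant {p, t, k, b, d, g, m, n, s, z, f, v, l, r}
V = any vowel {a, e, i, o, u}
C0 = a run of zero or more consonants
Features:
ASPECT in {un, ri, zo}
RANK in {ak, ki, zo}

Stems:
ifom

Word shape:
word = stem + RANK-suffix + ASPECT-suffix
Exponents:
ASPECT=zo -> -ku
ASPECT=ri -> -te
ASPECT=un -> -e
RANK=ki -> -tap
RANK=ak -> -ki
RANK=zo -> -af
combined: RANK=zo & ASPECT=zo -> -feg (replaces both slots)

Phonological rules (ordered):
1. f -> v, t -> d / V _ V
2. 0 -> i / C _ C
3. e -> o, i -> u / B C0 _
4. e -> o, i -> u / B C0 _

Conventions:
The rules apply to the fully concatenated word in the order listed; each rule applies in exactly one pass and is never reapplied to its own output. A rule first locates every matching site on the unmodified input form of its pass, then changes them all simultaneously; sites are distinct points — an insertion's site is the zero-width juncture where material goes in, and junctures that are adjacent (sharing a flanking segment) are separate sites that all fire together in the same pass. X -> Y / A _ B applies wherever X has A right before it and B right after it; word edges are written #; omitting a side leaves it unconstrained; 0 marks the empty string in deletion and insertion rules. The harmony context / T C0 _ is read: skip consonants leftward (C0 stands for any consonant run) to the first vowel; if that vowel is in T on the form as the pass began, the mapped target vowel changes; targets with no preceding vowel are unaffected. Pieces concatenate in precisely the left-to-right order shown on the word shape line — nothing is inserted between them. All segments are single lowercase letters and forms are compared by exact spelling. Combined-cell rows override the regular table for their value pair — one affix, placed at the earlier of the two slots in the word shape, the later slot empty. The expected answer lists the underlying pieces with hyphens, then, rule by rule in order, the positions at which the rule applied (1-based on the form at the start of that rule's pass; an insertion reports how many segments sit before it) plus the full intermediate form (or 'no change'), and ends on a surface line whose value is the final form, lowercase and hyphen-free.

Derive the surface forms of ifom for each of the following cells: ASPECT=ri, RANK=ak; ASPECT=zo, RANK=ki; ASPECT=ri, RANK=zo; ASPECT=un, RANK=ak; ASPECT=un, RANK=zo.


cell ASPECT=ri, RANK=ak:
underlying: ifom-ki-te
1. f -> v, t -> d / V _ V: fires at position(s) 2, 7: ivomkide
2. 0 -> i / C _ C: inserts after position(s) 4: ivomikide
3. e -> o, i -> u / B C0 _: fires at position(s) 5: ivomukide
4. e -> o, i -> u / B C0 _: fires at position(s) 7: ivomukude
surface: ivomukude

cell ASPECT=zo, RANK=ki:
underlying: ifom-tap-ku
1. f -> v, t -> d / V _ V: fires at position(s) 2: ivomtapku
2. 0 -> i / C _ C: inserts after position(s) 4, 7: ivomitapiku
3. e -> o, i -> u / B C0 _: fires at position(s) 5, 9: ivomutapuku
4. e -> o, i -> u / B C0 _: no change
surface: ivomutapuku

cell ASPECT=ri, RANK=zo:
underlying: ifom-af-te
1. f -> v, t -> d / V _ V: fires at position(s) 2: ivomafte
2. 0 -> i / C _ C: inserts after position(s) 6: ivomafite
3. e -> o, i -> u / B C0 _: fires at position(s) 7: ivomafute
4. e -> o, i -> u / B C0 _: fires at position(s) 9: ivomafuto
surface: ivomafuto

cell ASPECT=un, RANK=ak:
underlying: ifom-ki-e
1. f -> v, t -> d / V _ V: fires at position(s) 2: ivomkie
2. 0 -> i / C _ C: inserts after position(s) 4: ivomikie
3. e -> o, i -> u / B C0 _: fires at position(s) 5: ivomukie
4. e -> o, i -> u / B C0 _: fires at position(s) 7: ivomukue
surface: ivomukue

cell ASPECT=un, RANK=zo:
underlying: ifom-af-e
1. f -> v, t -> d / V _ V: fires at position(s) 2, 6: ivomave
2. 0 -> i / C _ C: no change
3. e -> o, i -> u / B C0 _: fires at position(s) 7: ivomavo
4. e -> o, i -> u / B C0 _: no change
surface: ivomavo


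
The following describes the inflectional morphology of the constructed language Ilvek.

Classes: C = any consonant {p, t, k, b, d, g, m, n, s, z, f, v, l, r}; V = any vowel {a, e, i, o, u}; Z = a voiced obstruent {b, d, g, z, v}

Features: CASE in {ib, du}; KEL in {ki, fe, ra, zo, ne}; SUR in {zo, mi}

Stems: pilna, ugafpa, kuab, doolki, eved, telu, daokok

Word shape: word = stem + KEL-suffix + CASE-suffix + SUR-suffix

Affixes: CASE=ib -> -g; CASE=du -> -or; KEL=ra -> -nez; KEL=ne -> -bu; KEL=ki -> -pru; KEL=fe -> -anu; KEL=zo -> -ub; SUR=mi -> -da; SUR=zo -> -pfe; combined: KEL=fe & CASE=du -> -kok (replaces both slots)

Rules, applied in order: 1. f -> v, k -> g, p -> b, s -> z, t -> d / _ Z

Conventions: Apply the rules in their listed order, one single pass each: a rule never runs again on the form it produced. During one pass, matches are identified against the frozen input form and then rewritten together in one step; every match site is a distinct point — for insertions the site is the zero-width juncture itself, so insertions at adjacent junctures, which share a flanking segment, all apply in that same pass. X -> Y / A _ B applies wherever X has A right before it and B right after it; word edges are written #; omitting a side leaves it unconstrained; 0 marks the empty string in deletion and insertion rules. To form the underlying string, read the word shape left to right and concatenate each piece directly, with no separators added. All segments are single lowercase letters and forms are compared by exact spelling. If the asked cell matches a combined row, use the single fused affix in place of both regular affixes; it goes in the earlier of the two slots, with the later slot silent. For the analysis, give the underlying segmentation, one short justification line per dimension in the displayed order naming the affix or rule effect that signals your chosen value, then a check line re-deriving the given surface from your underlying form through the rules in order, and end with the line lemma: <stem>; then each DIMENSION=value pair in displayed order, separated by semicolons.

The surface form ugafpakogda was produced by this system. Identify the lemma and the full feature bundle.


underlying: ugafpa-kok-da
CASE=du - signalled by the combined affix row
KEL=fe - signalled by the combined affix row
SUR=mi - signalled by the affix -da
check: ugafpakokda -> ugafpakogda
lemma: ugafpa; CASE=du; KEL=fe; SUR=mi


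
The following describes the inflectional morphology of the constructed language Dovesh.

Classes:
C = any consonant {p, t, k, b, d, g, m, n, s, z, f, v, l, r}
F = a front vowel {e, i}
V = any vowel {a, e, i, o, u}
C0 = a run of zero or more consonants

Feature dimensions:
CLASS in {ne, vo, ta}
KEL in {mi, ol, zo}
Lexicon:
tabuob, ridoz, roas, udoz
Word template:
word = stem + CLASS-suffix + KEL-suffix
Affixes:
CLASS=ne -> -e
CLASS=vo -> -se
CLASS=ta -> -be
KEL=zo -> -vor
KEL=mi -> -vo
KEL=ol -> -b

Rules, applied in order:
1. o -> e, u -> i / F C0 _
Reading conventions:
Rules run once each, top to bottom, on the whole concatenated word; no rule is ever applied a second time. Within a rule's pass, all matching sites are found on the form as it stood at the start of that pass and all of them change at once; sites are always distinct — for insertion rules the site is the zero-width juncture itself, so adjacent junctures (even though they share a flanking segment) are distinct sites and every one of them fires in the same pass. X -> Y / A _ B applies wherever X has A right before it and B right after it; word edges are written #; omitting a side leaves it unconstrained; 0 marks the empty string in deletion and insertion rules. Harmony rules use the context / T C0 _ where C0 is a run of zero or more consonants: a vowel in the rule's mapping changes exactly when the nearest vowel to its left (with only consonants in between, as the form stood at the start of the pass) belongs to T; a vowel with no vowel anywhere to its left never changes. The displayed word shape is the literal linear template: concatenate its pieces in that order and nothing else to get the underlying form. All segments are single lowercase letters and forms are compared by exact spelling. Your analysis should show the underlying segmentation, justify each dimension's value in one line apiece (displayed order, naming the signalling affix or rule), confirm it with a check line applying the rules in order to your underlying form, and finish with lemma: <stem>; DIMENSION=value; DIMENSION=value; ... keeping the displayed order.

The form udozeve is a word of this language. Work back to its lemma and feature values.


underlying: udoz-e-vo
CLASS=ne - signalled by the affix -e
KEL=mi - signalled by the affix -vo
check: udozevo -> udozeve
lemma: udoz; CLASS=ne; KEL=mi


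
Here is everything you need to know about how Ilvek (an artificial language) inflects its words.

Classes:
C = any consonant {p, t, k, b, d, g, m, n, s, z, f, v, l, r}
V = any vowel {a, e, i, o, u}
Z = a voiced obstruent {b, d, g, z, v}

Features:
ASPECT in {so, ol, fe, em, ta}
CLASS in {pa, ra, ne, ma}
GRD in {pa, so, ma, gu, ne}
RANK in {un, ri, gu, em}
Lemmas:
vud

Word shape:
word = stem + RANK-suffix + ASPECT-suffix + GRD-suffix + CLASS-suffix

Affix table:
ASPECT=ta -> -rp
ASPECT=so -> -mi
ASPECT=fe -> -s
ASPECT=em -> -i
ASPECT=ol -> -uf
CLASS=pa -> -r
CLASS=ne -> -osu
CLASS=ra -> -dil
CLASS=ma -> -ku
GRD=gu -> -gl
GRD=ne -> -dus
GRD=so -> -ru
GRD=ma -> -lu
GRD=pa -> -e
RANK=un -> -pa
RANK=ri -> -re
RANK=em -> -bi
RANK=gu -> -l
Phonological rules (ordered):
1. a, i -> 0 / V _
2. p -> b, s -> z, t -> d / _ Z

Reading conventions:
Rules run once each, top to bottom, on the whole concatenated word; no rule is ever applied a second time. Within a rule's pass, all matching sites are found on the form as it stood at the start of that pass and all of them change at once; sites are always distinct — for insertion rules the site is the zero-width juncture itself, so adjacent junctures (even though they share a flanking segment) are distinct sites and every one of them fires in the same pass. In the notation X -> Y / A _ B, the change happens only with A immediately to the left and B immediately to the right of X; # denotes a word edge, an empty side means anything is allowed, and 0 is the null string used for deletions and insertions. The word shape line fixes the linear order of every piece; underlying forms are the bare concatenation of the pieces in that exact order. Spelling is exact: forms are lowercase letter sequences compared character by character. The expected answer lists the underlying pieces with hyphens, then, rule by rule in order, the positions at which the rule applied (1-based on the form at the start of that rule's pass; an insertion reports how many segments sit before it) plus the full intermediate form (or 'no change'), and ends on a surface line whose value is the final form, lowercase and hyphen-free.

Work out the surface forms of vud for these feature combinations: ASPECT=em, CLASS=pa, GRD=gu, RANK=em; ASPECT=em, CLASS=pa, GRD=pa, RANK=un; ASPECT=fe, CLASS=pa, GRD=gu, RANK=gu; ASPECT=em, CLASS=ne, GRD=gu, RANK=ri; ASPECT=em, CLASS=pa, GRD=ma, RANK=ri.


cell ASPECT=em, CLASS=pa, GRD=gu, RANK=em:
underlying: vud-bi-i-gl-r
1. a, i -> 0 / V _: fires at position(s) 6: vudbiglr
2. p -> b, s -> z, t -> d / _ Z: no change
surface: vudbiglr

cell ASPECT=em, CLASS=pa, GRD=pa, RANK=un:
underlying: vud-pa-i-e-r
1. a, i -> 0 / V _: fires at position(s) 6: vudpaer
2. p -> b, s -> z, t -> d / _ Z: no change
surface: vudpaer

cell ASPECT=fe, CLASS=pa, GRD=gu, RANK=gu:
underlying: vud-l-s-gl-r
1. a, i -> 0 / V _: no change
2. p -> b, s -> z, t -> d / _ Z: fires at position(s) 5: vudlzglr
surface: vudlzglr

cell ASPECT=em, CLASS=ne, GRD=gu, RANK=ri:
underlying: vud-re-i-gl-osu
1. a, i -> 0 / V _: fires at position(s) 6: vudreglosu
2. p -> b, s -> z, t -> d / _ Z: no change
surface: vudreglosu

cell ASPECT=em, CLASS=pa, GRD=ma, RANK=ri:
underlying: vud-re-i-lu-r
1. a, i -> 0 / V _: fires at position(s) 6: vudrelur
2. p -> b, s -> z, t -> d / _ Z: no change
surface: vudrelur
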